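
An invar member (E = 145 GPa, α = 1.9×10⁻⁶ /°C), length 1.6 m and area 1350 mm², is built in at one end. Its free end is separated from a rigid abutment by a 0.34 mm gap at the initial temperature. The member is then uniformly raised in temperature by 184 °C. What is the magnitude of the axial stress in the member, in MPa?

σ ≈ 19.9 MPa (compressive)

If the wall were absent the member would grow by αΔT L = 1.9×10⁻⁶ × 184 × 1600 = 0.5594 mm.
This exceeds the 0.34 mm gap, so the wall pushes back. The portion of expansion that must be recovered elastically is δ_free − gap = 0.5594 − 0.34 = 0.2194 mm.
So σ = E(δ_free − g)/L = 145×10³ × 0.2194/1600 = 19.88 MPa.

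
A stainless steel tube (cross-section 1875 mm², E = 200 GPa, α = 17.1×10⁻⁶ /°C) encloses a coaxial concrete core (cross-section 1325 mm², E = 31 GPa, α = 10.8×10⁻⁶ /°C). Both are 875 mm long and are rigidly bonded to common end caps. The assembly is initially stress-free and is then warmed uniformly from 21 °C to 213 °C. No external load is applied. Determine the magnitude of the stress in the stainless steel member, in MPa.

σ ≈ 23.9 MPa (compressive)

Both members must finish at the same length. With the larger α, the stainless steel tends to over-expand; the plates restrain it, putting the stainless steel in compression and the concrete in tension. With no external load the two internal forces are equal and opposite, magnitude P.
Compatibility of the two members (thermal + elastic change equal): (α₁ − α₂)ΔT = P·[1/(A₁E₁) + 1/(A₂E₂)].
|α₁ − α₂|·ΔT = 6.3×10⁻⁶ × 192 = 0.00121.
1/(A₁E₁) + 1/(A₂E₂) = 1/(1875×200×10³) + 1/(1325×31×10³) = 2.701×10⁻⁸ N⁻¹.
So P = 0.00121 / 2.701×10⁻⁸ = 44.78 kN.
σ_{stainless steel} = P/A₁ = 44780/1875 = 23.88 MPa, compressive.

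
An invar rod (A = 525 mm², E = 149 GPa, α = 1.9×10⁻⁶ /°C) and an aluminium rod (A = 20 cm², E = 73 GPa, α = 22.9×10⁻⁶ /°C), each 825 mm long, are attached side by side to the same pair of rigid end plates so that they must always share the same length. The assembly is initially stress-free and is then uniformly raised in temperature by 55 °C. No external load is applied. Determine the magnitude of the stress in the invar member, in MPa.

The aluminium has the larger α, so on heating it would change length more than the invar if both were free. The rigid plates force a common final length, so the aluminium is put into compression and the invar into tension, with equal and opposite forces P (no external load).
Compatibility of the two members (thermal + elastic change equal): (α₁ − α₂)ΔT = P·[1/(A₁E₁) + 1/(A₂E₂)].
|α₁ − α₂|·ΔT = 21×10⁻⁶ × 55 = 0.001155.
1/(A₁E₁) + 1/(A₂E₂) = 1/(525×149×10³) + 1/(2000×73×10³) = 1.963×10⁻⁸ N⁻¹.
P = 0.001155 / 1.963×10⁻⁸ = 58830 N = 58.83 kN.
σ_{invar} = P/A₁ = 58830/525 = 112.1 MPa, tensile.

σ ≈ 112 MPa (tensile)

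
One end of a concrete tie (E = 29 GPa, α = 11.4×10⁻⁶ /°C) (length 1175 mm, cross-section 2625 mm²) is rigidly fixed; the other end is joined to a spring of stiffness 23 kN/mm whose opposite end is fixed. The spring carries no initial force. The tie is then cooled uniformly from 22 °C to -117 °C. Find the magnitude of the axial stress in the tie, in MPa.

The unrestrained thermal change is αΔT L = 11.4×10⁻⁶ × 139 × 1175 = 1.862 mm.
Let P be the tensile force in the spring. The tie extends elastically by PL/(AE) and the spring stretches by P/k; together these equal δ_free.
So P = δ_free / [L/(AE) + 1/k] = 1.862 / [ 1175/(2625×29×10³) + 1/(23×10³) ].
P = 1.862 / 5.891×10⁻⁵ = 31600 N.
σ = P/A = 31600/2625 = 12.04 MPa.

σ ≈ 12 MPa (tensile)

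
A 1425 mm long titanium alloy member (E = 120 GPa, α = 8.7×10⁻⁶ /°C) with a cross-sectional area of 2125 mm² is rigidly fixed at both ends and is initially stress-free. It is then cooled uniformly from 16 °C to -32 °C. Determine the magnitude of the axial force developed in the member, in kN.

P ≈ 106 kN (tensile)

The ends cannot move, so σ = EαΔT = 120×10³ × 8.7×10⁻⁶ × 48 = 50.11 MPa.
P = AEαΔT = 2125 × 120×10³ × 8.7×10⁻⁶ × 48 = 106.5 kN (tensile).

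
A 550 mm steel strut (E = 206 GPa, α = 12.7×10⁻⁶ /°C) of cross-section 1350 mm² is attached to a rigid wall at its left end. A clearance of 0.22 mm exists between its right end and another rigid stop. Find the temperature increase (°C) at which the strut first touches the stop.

Contact occurs when the free expansion equals the gap: αΔT L = 0.22 mm.
ΔT = 0.22 / (12.7×10⁻⁶ × 550) = 31.5 °C.

ΔT ≈ 31.5 °C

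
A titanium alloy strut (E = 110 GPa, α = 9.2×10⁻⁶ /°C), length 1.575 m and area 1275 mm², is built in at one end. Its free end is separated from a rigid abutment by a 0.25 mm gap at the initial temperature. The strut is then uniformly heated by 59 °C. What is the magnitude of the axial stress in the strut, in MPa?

σ ≈ 42.2 MPa (compressive)

If the wall were absent the strut would grow by αΔT L = 9.2×10⁻⁶ × 59 × 1575 = 0.8549 mm.
This exceeds the 0.25 mm gap, so the wall pushes back. The portion of expansion that must be recovered elastically is δ_free − gap = 0.8549 − 0.25 = 0.6049 mm.
Compatibility: PL/(AE) = 0.6049 mm, so σ = P/A = E × (0.6049/1575) = 42.25 MPa.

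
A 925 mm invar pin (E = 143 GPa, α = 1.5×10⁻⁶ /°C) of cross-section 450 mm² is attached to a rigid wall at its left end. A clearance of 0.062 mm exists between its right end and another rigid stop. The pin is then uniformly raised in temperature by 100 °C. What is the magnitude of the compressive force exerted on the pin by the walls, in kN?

Free thermal elongation = αΔT L = 1.5×10⁻⁶ × 100 × 925 = 0.1388 mm.
The gap closes (δ_free > 0.062 mm) and the wall then resists a further 0.1388 − 0.062 = 0.07675 mm of expansion.
So σ = E(δ_free − g)/L = 143×10³ × 0.07675/925 = 11.87 MPa.
Force on the wall = σA = 11.87 × 450 mm² = 5.339 kN.

P ≈ 5.34 kN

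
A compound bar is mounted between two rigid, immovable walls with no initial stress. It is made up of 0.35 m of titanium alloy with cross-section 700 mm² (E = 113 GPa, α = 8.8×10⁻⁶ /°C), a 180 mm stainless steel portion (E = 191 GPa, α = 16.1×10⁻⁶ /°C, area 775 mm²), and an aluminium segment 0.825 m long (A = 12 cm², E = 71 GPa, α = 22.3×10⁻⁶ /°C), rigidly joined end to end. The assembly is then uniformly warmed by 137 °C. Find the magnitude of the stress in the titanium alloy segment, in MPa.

σ ≈ 311 MPa (compressive)

If the supports were absent, the total length change would be Σ αᵢΔT Lᵢ = 8.8×10⁻⁶×137×350 + 16.1×10⁻⁶×137×180 + 22.3×10⁻⁶×137×825 = 3.339 mm.
The rigid supports impose zero overall length change; the single axial force P common to all segments must satisfy P Σ Lᵢ/(AᵢEᵢ) = δ_free.
The series flexibility is Σ Lᵢ/(AᵢEᵢ) = 350/(700×113×10³) + 180/(775×191×10³) + 825/(1200×71×10³) = 1.532×10⁻⁵ mm/N.
So P = 3.339 / 1.532×10⁻⁵ = 217.9 kN, compressive.
σ_{titanium alloy} = P / A = 217900 / 700 = 311.3 MPa.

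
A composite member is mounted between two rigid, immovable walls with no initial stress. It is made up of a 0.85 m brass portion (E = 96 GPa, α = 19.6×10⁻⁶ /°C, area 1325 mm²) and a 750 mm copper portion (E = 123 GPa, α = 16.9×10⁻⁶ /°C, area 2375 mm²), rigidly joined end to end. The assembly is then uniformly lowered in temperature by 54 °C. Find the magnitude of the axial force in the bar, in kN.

P ≈ 171 kN (tensile)

If the supports were absent, the total length change would be Σ αᵢΔT Lᵢ = 19.6×10⁻⁶×54×850 + 16.9×10⁻⁶×54×750 = 1.584 mm.
Since the ends are fixed, an axial force P builds up, equal in every segment, with P · Σ Lᵢ/(AᵢEᵢ) = δ_free.
The series flexibility is Σ Lᵢ/(AᵢEᵢ) = 850/(1325×96×10³) + 750/(2375×123×10³) = 9.25×10⁻⁶ mm/N.
P = 1.584 / 9.25×10⁻⁶ = 171300 N = 171.3 kN, tensile.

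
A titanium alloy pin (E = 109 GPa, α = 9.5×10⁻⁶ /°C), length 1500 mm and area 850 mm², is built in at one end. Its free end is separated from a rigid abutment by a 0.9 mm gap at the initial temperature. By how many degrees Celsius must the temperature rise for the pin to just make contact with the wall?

ΔT ≈ 63.2 °C

Contact occurs when the free expansion equals the gap: αΔT L = 0.9 mm.
ΔT = 0.9 / (9.5×10⁻⁶ × 1500) = 63.16 °C.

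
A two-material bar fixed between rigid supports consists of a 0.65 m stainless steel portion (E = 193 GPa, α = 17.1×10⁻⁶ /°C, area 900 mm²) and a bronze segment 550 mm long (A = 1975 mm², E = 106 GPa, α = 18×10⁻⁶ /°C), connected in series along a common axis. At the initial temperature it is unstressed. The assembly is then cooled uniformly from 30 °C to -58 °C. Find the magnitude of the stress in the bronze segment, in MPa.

Free thermal contraction of the whole bar: Σ αᵢΔT Lᵢ = 17.1×10⁻⁶×88×650 + 18×10⁻⁶×88×550 = 1.849 mm.
The walls prevent any net length change, so an axial force P (same in every segment) develops. Compatibility: P · Σ Lᵢ/(AᵢEᵢ) = δ_free.
Σ Lᵢ/(AᵢEᵢ) = 650/(900×193×10³) + 550/(1975×106×10³) = 6.369×10⁻⁶ mm/N.
Hence P = δ_free / Σ(L/AE) = 1.849/6.369×10⁻⁶ = 290.4 kN (tensile).
σ_{bronze} = P / A = 290400 / 1975 = 147 MPa.

σ ≈ 147 MPa (tensile)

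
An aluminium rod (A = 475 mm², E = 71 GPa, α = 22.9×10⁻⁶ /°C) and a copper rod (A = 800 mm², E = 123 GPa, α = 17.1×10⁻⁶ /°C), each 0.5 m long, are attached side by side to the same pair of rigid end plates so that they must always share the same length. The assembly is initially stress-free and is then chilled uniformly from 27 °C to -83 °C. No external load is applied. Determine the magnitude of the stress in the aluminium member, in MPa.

σ ≈ 33.7 MPa (tensile)

The aluminium has the larger α, so on cooling it would change length more than the copper if both were free. The rigid plates force a common final length, so the aluminium is put into tension and the copper into compression, with equal and opposite forces P (no external load).
Setting the final lengths equal and cancelling L: (α₁ − α₂)ΔT = P/(A₁E₁) + P/(A₂E₂).
|α₁ − α₂|·ΔT = 5.8×10⁻⁶ × 110 = 0.000638.
1/(A₁E₁) + 1/(A₂E₂) = 1/(475×71×10³) + 1/(800×123×10³) = 3.981×10⁻⁸ N⁻¹.
P = 0.000638 / 3.981×10⁻⁸ = 16020 N = 16.02 kN.
σ_{aluminium} = P/A₁ = 16020/475 = 33.74 MPa, tensile.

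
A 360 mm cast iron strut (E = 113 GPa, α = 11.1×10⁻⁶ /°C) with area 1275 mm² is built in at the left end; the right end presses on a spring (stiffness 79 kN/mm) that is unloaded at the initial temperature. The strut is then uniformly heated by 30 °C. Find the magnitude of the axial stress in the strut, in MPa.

σ ≈ 6.2 MPa (compressive)

Free thermal expansion: δ_free = αΔT L = 11.1×10⁻⁶ × 30 × 360 = 0.1199 mm.
Let P be the compressive force at the spring. The strut shortens elastically by PL/(AE) and the spring compresses by P/k; together these equal δ_free.
P [ L/(AE) + 1/k ] = δ_free → P [ 360/(1275×113×10³) + 1/(79×10³) ] = 0.1199.
P = 0.1199 / 1.516×10⁻⁵ = 7909 N.
σ = P/A = 7909/1275 = 6.203 MPa.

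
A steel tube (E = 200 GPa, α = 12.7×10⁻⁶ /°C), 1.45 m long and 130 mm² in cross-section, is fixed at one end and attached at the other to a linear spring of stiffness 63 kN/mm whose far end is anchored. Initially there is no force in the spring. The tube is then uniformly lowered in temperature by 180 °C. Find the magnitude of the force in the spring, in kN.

P ≈ 46.3 kN

If the spring were absent the tube would shorten by αΔT L = 12.7×10⁻⁶ × 180 × 1450 = 3.315 mm.
With a force P in the spring, the elastic change of the tube is PL/(AE) and that of the spring is P/k; compatibility requires their sum to equal δ_free.
So P = δ_free / [L/(AE) + 1/k] = 3.315 / [ 1450/(130×200×10³) + 1/(63×10³) ].
P = 3.315 / 7.164×10⁻⁵ = 46270 N.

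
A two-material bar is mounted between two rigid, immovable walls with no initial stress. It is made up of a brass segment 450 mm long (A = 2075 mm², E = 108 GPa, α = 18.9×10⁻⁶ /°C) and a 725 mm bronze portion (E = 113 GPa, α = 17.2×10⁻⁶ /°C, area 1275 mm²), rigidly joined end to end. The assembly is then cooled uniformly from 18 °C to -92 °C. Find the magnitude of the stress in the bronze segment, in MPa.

σ ≈ 257 MPa (tensile)

With the walls removed the bar would change length by δ_free = Σ αᵢΔT Lᵢ = 18.9×10⁻⁶×110×450 + 17.2×10⁻⁶×110×725 = 2.307 mm.
The walls prevent any net length change, so an axial force P (same in every segment) develops. Compatibility: P · Σ Lᵢ/(AᵢEᵢ) = δ_free.
The series flexibility is Σ Lᵢ/(AᵢEᵢ) = 450/(2075×108×10³) + 725/(1275×113×10³) = 7.04×10⁻⁶ mm/N.
Hence P = δ_free / Σ(L/AE) = 2.307/7.04×10⁻⁶ = 327.7 kN (tensile).
σ_{bronze} = P / A = 327700 / 1275 = 257 MPa.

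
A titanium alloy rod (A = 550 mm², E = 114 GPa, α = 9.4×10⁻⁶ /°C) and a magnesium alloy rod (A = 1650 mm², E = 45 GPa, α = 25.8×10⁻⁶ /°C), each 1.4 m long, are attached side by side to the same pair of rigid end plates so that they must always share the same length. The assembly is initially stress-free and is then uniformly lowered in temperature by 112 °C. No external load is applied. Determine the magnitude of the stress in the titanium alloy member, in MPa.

The magnesium alloy has the larger α, so on cooling it would change length more than the titanium alloy if both were free. The rigid plates force a common final length, so the magnesium alloy is put into tension and the titanium alloy into compression, with equal and opposite forces P (no external load).
Equating the net (thermal + elastic) strains gives |α₁ − α₂|·ΔT = P·[1/(A₁E₁) + 1/(A₂E₂)].
|α₁ − α₂|·ΔT = 16.4×10⁻⁶ × 112 = 0.001837.
1/(A₁E₁) + 1/(A₂E₂) = 1/(550×114×10³) + 1/(1650×45×10³) = 2.942×10⁻⁸ N⁻¹.
P = 0.001837 / 2.942×10⁻⁸ = 62440 N = 62.44 kN.
σ_{titanium alloy} = P/A₁ = 62440/550 = 113.5 MPa, compressive.

σ ≈ 114 MPa (compressive)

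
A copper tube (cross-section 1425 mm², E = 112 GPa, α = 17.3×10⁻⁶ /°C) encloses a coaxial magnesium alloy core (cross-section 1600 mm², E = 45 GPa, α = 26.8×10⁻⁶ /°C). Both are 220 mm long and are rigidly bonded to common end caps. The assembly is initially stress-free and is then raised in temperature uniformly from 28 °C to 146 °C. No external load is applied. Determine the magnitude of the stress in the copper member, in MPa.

Equilibrium of a rigid end plate with no external load gives equal and opposite internal forces ±P in the two members. Since α_{magnesium alloy} > α_{copper}, heating drives the magnesium alloy into compression and the copper into tension.
Equating the net (thermal + elastic) strains gives |α₁ − α₂|·ΔT = P·[1/(A₁E₁) + 1/(A₂E₂)].
|α₁ − α₂|·ΔT = 9.5×10⁻⁶ × 118 = 0.001121.
1/(A₁E₁) + 1/(A₂E₂) = 1/(1425×112×10³) + 1/(1600×45×10³) = 2.015×10⁻⁸ N⁻¹.
P = 0.001121 / 2.015×10⁻⁸ = 55620 N = 55.62 kN.
σ_{copper} = P/A₁ = 55620/1425 = 39.03 MPa, tensile.

σ ≈ 39 MPa (tensile)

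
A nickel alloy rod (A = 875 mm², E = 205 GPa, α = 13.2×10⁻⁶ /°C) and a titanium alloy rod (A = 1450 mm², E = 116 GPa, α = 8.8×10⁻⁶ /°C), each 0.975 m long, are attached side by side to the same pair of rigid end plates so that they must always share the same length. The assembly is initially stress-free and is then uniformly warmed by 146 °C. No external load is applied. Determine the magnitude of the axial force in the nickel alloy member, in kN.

P ≈ 55.8 kN (compressive in the nickel alloy)

The nickel alloy has the larger α, so on heating it would change length more than the titanium alloy if both were free. The rigid plates force a common final length, so the nickel alloy is put into compression and the titanium alloy into tension, with equal and opposite forces P (no external load).
Setting the final lengths equal and cancelling L: (α₁ − α₂)ΔT = P/(A₁E₁) + P/(A₂E₂).
|α₁ − α₂|·ΔT = 4.4×10⁻⁶ × 146 = 0.0006424.
1/(A₁E₁) + 1/(A₂E₂) = 1/(875×205×10³) + 1/(1450×116×10³) = 1.152×10⁻⁸ N⁻¹.
P = 0.0006424 / 1.152×10⁻⁸ = 55760 N = 55.76 kN.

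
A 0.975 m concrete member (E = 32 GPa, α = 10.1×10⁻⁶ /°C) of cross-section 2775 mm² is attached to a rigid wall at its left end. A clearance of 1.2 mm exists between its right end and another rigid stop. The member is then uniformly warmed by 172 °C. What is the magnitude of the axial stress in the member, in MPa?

If the wall were absent the member would grow by αΔT L = 10.1×10⁻⁶ × 172 × 975 = 1.694 mm.
The gap closes (δ_free > 1.2 mm) and the wall then resists a further 1.694 − 1.2 = 0.4938 mm of expansion.
Compatibility: PL/(AE) = 0.4938 mm, so σ = P/A = E × (0.4938/975) = 16.21 MPa.

σ ≈ 16.2 MPa (compressive)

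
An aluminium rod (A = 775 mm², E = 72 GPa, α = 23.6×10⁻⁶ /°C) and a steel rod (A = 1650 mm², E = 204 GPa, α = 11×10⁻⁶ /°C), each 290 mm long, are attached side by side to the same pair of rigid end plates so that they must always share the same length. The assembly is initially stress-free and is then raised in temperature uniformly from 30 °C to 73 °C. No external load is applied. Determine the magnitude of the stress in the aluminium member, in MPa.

σ ≈ 33.5 MPa (compressive)

Equilibrium of a rigid end plate with no external load gives equal and opposite internal forces ±P in the two members. Since α_{aluminium} > α_{steel}, heating drives the aluminium into compression and the steel into tension.
Equating the net (thermal + elastic) strains gives |α₁ − α₂|·ΔT = P·[1/(A₁E₁) + 1/(A₂E₂)].
|α₁ − α₂|·ΔT = 12.6×10⁻⁶ × 43 = 0.0005418.
1/(A₁E₁) + 1/(A₂E₂) = 1/(775×72×10³) + 1/(1650×204×10³) = 2.089×10⁻⁸ N⁻¹.
P = 0.0005418 / 2.089×10⁻⁸ = 25930 N = 25.93 kN.
σ_{aluminium} = P/A₁ = 25930/775 = 33.46 MPa, compressive.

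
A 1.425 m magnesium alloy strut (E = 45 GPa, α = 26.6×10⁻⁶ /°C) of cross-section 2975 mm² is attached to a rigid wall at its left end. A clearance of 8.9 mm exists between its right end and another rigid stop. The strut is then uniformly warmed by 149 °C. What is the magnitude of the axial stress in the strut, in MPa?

σ ≈ 0 MPa

If the wall were absent the strut would grow by αΔT L = 26.6×10⁻⁶ × 149 × 1425 = 5.648 mm.
This is smaller than the 8.9 mm clearance, so the strut expands freely without reaching the stop — the stress is zero.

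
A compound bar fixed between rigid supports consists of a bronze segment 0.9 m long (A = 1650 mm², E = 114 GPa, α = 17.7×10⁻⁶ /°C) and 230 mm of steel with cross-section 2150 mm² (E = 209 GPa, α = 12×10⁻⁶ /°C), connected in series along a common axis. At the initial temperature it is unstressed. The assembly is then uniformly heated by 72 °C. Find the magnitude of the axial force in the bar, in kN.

P ≈ 254 kN (compressive)

If the supports were absent, the total length change would be Σ αᵢΔT Lᵢ = 17.7×10⁻⁶×72×900 + 12×10⁻⁶×72×230 = 1.346 mm.
Since the ends are fixed, an axial force P builds up, equal in every segment, with P · Σ Lᵢ/(AᵢEᵢ) = δ_free.
The series flexibility is Σ Lᵢ/(AᵢEᵢ) = 900/(1650×114×10³) + 230/(2150×209×10³) = 5.297×10⁻⁶ mm/N.
Hence P = δ_free / Σ(L/AE) = 1.346/5.297×10⁻⁶ = 254.1 kN (compressive).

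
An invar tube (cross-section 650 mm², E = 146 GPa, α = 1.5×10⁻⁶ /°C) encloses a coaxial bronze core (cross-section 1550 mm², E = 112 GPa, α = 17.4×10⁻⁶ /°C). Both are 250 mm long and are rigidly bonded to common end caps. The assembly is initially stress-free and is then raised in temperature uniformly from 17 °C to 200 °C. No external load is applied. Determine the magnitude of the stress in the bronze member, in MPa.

σ ≈ 115 MPa (compressive)

Both members must finish at the same length. With the larger α, the bronze tends to over-expand; the plates restrain it, putting the bronze in compression and the invar in tension. With no external load the two internal forces are equal and opposite, magnitude P.
Setting the final lengths equal and cancelling L: (α₁ − α₂)ΔT = P/(A₁E₁) + P/(A₂E₂).
|α₁ − α₂|·ΔT = 15.9×10⁻⁶ × 183 = 0.00291.
1/(A₁E₁) + 1/(A₂E₂) = 1/(650×146×10³) + 1/(1550×112×10³) = 1.63×10⁻⁸ N⁻¹.
So P = 0.00291 / 1.63×10⁻⁸ = 178.5 kN.
σ_{bronze} = P/A₂ = 178500/1550 = 115.2 MPa, compressive.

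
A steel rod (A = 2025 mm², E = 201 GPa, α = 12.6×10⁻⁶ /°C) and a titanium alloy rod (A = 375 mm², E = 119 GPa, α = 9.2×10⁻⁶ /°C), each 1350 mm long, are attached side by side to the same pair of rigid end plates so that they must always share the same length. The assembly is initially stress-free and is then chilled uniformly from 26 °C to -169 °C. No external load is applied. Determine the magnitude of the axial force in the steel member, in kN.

Equilibrium of a rigid end plate with no external load gives equal and opposite internal forces ±P in the two members. Since α_{steel} > α_{titanium alloy}, cooling drives the steel into tension and the titanium alloy into compression.
Equating the net (thermal + elastic) strains gives |α₁ − α₂|·ΔT = P·[1/(A₁E₁) + 1/(A₂E₂)].
|α₁ − α₂|·ΔT = 3.4×10⁻⁶ × 195 = 0.000663.
1/(A₁E₁) + 1/(A₂E₂) = 1/(2025×201×10³) + 1/(375×119×10³) = 2.487×10⁻⁸ N⁻¹.
P = 0.000663 / 2.487×10⁻⁸ = 26660 N = 26.66 kN.

P ≈ 26.7 kN (tensile in the steel)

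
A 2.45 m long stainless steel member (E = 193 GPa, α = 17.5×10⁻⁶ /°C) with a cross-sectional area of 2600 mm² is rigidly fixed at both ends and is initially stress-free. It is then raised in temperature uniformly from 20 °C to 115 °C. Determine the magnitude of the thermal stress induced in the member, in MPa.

σ ≈ 321 MPa (compressive)

The supports are rigid, so the total axial strain is zero. The restrained thermal strain is ε = αΔT = 17.5×10⁻⁶ × 95 = 1662.5×10⁻⁶.
Hence σ = E·αΔT = 193×10³ × 1662.5×10⁻⁶ = 320.9 MPa, compressive.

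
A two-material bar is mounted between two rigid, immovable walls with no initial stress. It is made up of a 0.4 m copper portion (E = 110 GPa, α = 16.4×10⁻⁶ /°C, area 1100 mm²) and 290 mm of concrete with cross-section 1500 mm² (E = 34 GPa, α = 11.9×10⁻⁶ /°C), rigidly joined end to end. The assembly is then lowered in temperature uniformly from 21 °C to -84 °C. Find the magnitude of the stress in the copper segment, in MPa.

σ ≈ 106 MPa (tensile)

With the walls removed the bar would change length by δ_free = Σ αᵢΔT Lᵢ = 16.4×10⁻⁶×105×400 + 11.9×10⁻⁶×105×290 = 1.051 mm.
The walls prevent any net length change, so an axial force P (same in every segment) develops. Compatibility: P · Σ Lᵢ/(AᵢEᵢ) = δ_free.
Σ Lᵢ/(AᵢEᵢ) = 400/(1100×110×10³) + 290/(1500×34×10³) = 8.992×10⁻⁶ mm/N.
So P = 1.051 / 8.992×10⁻⁶ = 116.9 kN, tensile.
σ_{copper} = P / A = 116900 / 1100 = 106.3 MPa.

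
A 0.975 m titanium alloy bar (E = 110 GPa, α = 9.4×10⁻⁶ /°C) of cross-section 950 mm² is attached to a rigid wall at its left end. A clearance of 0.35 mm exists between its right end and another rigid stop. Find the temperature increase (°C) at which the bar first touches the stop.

ΔT ≈ 38.2 °C

Contact occurs when the free expansion equals the gap: αΔT L = 0.35 mm.
So ΔT = g/(αL) = 0.35/(9.4×10⁻⁶ × 975) = 38.19 °C.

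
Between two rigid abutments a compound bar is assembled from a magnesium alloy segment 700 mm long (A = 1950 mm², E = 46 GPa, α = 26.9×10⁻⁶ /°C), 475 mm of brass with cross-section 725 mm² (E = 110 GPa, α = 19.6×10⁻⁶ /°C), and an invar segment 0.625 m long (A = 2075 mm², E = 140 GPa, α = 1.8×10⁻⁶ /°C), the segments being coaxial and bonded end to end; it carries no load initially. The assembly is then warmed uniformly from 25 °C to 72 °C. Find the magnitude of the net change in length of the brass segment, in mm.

|ΔL| ≈ 0.0773 mm

If the supports were absent, the total length change would be Σ αᵢΔT Lᵢ = 26.9×10⁻⁶×47×700 + 19.6×10⁻⁶×47×475 + 1.8×10⁻⁶×47×625 = 1.375 mm.
Since the ends are fixed, an axial force P builds up, equal in every segment, with P · Σ Lᵢ/(AᵢEᵢ) = δ_free.
The series flexibility is Σ Lᵢ/(AᵢEᵢ) = 700/(1950×46×10³) + 475/(725×110×10³) + 625/(2075×140×10³) = 1.591×10⁻⁵ mm/N.
So P = 1.375 / 1.591×10⁻⁵ = 86.44 kN, compressive.
For the brass segment, free thermal change = 19.6×10⁻⁶×47×475 = 0.4376 mm and elastic change from P = 86440×475/(725×110×10³) = 0.5149 mm; these oppose, so the net change is 0.0773 mm (segment shortens).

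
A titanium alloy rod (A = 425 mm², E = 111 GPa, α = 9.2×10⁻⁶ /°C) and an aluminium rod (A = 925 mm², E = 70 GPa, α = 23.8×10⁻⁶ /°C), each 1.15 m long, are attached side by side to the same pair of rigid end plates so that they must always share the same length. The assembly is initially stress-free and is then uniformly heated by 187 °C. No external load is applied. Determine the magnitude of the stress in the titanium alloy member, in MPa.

Both members must finish at the same length. With the larger α, the aluminium tends to over-expand; the plates restrain it, putting the aluminium in compression and the titanium alloy in tension. With no external load the two internal forces are equal and opposite, magnitude P.
Equating the net (thermal + elastic) strains gives |α₁ − α₂|·ΔT = P·[1/(A₁E₁) + 1/(A₂E₂)].
|α₁ − α₂|·ΔT = 14.6×10⁻⁶ × 187 = 0.00273.
1/(A₁E₁) + 1/(A₂E₂) = 1/(425×111×10³) + 1/(925×70×10³) = 3.664×10⁻⁸ N⁻¹.
P = 0.00273 / 3.664×10⁻⁸ = 74510 N = 74.51 kN.
σ_{titanium alloy} = P/A₁ = 74510/425 = 175.3 MPa, tensile.

σ ≈ 175 MPa (tensile)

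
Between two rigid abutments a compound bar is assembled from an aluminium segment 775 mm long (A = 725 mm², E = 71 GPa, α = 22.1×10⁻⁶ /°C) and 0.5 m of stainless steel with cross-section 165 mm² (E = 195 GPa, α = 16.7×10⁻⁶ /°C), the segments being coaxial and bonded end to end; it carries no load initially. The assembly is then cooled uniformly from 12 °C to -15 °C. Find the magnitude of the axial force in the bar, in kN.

P ≈ 22.5 kN (tensile)

If the supports were absent, the total length change would be Σ αᵢΔT Lᵢ = 22.1×10⁻⁶×27×775 + 16.7×10⁻⁶×27×500 = 0.6879 mm.
The walls prevent any net length change, so an axial force P (same in every segment) develops. Compatibility: P · Σ Lᵢ/(AᵢEᵢ) = δ_free.
The series flexibility is Σ Lᵢ/(AᵢEᵢ) = 775/(725×71×10³) + 500/(165×195×10³) = 3.06×10⁻⁵ mm/N.
P = 0.6879 / 3.06×10⁻⁵ = 22480 N = 22.48 kN, tensile.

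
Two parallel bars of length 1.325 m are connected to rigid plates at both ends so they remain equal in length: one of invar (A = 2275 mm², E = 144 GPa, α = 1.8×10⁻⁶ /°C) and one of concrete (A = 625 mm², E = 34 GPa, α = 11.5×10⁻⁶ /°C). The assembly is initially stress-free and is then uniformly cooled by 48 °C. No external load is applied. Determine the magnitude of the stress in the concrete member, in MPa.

σ ≈ 14.9 MPa (tensile)

Equilibrium of a rigid end plate with no external load gives equal and opposite internal forces ±P in the two members. Since α_{concrete} > α_{invar}, cooling drives the concrete into tension and the invar into compression.
Compatibility of the two members (thermal + elastic change equal): (α₁ − α₂)ΔT = P·[1/(A₁E₁) + 1/(A₂E₂)].
|α₁ − α₂|·ΔT = 9.7×10⁻⁶ × 48 = 0.0004656.
1/(A₁E₁) + 1/(A₂E₂) = 1/(2275×144×10³) + 1/(625×34×10³) = 5.011×10⁻⁸ N⁻¹.
So P = 0.0004656 / 5.011×10⁻⁸ = 9.291 kN.
σ_{concrete} = P/A₂ = 9291/625 = 14.87 MPa, tensile.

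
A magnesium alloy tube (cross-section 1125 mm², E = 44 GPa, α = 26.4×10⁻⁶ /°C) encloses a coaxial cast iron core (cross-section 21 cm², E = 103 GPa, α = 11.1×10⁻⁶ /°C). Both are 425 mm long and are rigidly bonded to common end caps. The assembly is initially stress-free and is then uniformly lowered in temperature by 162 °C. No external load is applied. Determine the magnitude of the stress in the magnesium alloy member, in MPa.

The magnesium alloy has the larger α, so on cooling it would change length more than the cast iron if both were free. The rigid plates force a common final length, so the magnesium alloy is put into tension and the cast iron into compression, with equal and opposite forces P (no external load).
Equating the net (thermal + elastic) strains gives |α₁ − α₂|·ΔT = P·[1/(A₁E₁) + 1/(A₂E₂)].
|α₁ − α₂|·ΔT = 15.3×10⁻⁶ × 162 = 0.002479.
1/(A₁E₁) + 1/(A₂E₂) = 1/(1125×44×10³) + 1/(2100×103×10³) = 2.483×10⁻⁸ N⁻¹.
P = 0.002479 / 2.483×10⁻⁸ = 99840 N = 99.84 kN.
σ_{magnesium alloy} = P/A₁ = 99840/1125 = 88.75 MPa, tensile.

σ ≈ 88.7 MPa (tensile)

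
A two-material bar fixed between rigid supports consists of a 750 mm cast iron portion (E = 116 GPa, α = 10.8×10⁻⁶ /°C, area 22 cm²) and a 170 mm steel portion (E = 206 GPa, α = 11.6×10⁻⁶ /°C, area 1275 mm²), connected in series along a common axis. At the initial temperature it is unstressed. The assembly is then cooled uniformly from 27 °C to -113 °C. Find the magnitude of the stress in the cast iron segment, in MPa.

If the supports were absent, the total length change would be Σ αᵢΔT Lᵢ = 10.8×10⁻⁶×140×750 + 11.6×10⁻⁶×140×170 = 1.41 mm.
Since the ends are fixed, an axial force P builds up, equal in every segment, with P · Σ Lᵢ/(AᵢEᵢ) = δ_free.
Σ Lᵢ/(AᵢEᵢ) = 750/(2200×116×10³) + 170/(1275×206×10³) = 3.586×10⁻⁶ mm/N.
P = 1.41 / 3.586×10⁻⁶ = 393200 N = 393.2 kN, tensile.
σ_{cast iron} = P / A = 393200 / 2200 = 178.7 MPa.

σ ≈ 179 MPa (tensile)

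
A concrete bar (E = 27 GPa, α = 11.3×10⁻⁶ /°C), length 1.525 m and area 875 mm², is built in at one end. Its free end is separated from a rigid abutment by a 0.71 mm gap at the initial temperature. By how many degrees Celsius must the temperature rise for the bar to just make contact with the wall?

ΔT ≈ 41.2 °C

Contact occurs when the free expansion equals the gap: αΔT L = 0.71 mm.
ΔT = 0.71 / (11.3×10⁻⁶ × 1525) = 41.2 °C.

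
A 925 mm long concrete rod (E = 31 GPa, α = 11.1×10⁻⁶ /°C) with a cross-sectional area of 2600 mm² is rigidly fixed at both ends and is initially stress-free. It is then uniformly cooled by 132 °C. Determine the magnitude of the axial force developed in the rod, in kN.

Full restraint means ε = 0, so the stress is σ = EαΔT = 31×10³ × 11.1×10⁻⁶ × 132 = 45.42 MPa.
Then P = σA = 45.42 × 2600 mm² = 118.1 kN, tensile.

P ≈ 118 kN (tensile)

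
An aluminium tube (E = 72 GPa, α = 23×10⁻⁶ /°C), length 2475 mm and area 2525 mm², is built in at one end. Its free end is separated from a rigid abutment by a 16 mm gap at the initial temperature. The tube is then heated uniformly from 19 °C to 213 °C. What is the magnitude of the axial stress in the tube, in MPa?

σ ≈ 0 MPa

Unrestrained expansion: δ_free = αΔT L = 23×10⁻⁶ × 194 × 2475 = 11.04 mm.
This is smaller than the 16 mm clearance, so the tube expands freely without reaching the stop — the stress is zero.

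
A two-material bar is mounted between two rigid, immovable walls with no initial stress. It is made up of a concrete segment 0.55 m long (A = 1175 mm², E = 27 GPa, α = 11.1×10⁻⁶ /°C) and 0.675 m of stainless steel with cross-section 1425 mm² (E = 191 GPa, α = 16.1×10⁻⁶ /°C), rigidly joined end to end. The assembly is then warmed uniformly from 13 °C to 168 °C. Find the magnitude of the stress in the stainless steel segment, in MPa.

σ ≈ 93.2 MPa (compressive)

Free thermal expansion of the whole bar: Σ αᵢΔT Lᵢ = 11.1×10⁻⁶×155×550 + 16.1×10⁻⁶×155×675 = 2.631 mm.
Since the ends are fixed, an axial force P builds up, equal in every segment, with P · Σ Lᵢ/(AᵢEᵢ) = δ_free.
The series flexibility is Σ Lᵢ/(AᵢEᵢ) = 550/(1175×27×10³) + 675/(1425×191×10³) = 1.982×10⁻⁵ mm/N.
Hence P = δ_free / Σ(L/AE) = 2.631/1.982×10⁻⁵ = 132.8 kN (compressive).
σ_{stainless steel} = P / A = 132800 / 1425 = 93.16 MPa.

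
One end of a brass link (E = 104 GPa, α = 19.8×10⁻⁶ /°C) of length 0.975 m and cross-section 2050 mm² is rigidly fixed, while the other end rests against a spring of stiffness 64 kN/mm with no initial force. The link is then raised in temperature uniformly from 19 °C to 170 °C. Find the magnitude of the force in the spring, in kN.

Free thermal expansion: δ_free = αΔT L = 19.8×10⁻⁶ × 151 × 975 = 2.915 mm.
Let P be the compressive force at the spring. The link shortens elastically by PL/(AE) and the spring compresses by P/k; together these equal δ_free.
So P = δ_free / [L/(AE) + 1/k] = 2.915 / [ 975/(2050×104×10³) + 1/(64×10³) ].
P = 2.915 / 2.02×10⁻⁵ = 144300 N.

P ≈ 144 kN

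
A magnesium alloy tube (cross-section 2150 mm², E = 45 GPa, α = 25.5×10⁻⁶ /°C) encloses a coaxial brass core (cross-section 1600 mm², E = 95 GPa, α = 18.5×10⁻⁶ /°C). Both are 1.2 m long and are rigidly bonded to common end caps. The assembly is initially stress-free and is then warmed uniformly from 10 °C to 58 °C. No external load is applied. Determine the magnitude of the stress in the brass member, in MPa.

σ ≈ 12.4 MPa (tensile)

The magnesium alloy has the larger α, so on heating it would change length more than the brass if both were free. The rigid plates force a common final length, so the magnesium alloy is put into compression and the brass into tension, with equal and opposite forces P (no external load).
Setting the final lengths equal and cancelling L: (α₁ − α₂)ΔT = P/(A₁E₁) + P/(A₂E₂).
|α₁ − α₂|·ΔT = 7×10⁻⁶ × 48 = 0.000336.
1/(A₁E₁) + 1/(A₂E₂) = 1/(2150×45×10³) + 1/(1600×95×10³) = 1.691×10⁻⁸ N⁻¹.
So P = 0.000336 / 1.691×10⁻⁸ = 19.86 kN.
σ_{brass} = P/A₂ = 19860/1600 = 12.42 MPa, tensile.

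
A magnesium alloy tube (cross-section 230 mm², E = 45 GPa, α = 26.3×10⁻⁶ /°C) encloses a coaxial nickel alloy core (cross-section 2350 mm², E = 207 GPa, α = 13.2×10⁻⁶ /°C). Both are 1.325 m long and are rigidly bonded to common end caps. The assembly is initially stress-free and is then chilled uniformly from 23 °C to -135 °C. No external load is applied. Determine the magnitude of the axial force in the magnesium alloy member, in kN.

P ≈ 21 kN (tensile in the magnesium alloy)

The magnesium alloy has the larger α, so on cooling it would change length more than the nickel alloy if both were free. The rigid plates force a common final length, so the magnesium alloy is put into tension and the nickel alloy into compression, with equal and opposite forces P (no external load).
Compatibility of the two members (thermal + elastic change equal): (α₁ − α₂)ΔT = P·[1/(A₁E₁) + 1/(A₂E₂)].
|α₁ − α₂|·ΔT = 13.1×10⁻⁶ × 158 = 0.00207.
1/(A₁E₁) + 1/(A₂E₂) = 1/(230×45×10³) + 1/(2350×207×10³) = 9.867×10⁻⁸ N⁻¹.
P = 0.00207 / 9.867×10⁻⁸ = 20980 N = 20.98 kN.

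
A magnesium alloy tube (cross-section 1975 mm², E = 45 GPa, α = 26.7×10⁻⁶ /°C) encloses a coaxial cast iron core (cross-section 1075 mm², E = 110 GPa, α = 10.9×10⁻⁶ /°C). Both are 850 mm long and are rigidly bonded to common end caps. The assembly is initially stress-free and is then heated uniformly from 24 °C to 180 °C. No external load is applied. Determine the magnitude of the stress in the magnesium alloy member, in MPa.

The magnesium alloy has the larger α, so on heating it would change length more than the cast iron if both were free. The rigid plates force a common final length, so the magnesium alloy is put into compression and the cast iron into tension, with equal and opposite forces P (no external load).
Equating the net (thermal + elastic) strains gives |α₁ − α₂|·ΔT = P·[1/(A₁E₁) + 1/(A₂E₂)].
|α₁ − α₂|·ΔT = 15.8×10⁻⁶ × 156 = 0.002465.
1/(A₁E₁) + 1/(A₂E₂) = 1/(1975×45×10³) + 1/(1075×110×10³) = 1.971×10⁻⁸ N⁻¹.
So P = 0.002465 / 1.971×10⁻⁸ = 125.1 kN.
σ_{magnesium alloy} = P/A₁ = 125100/1975 = 63.32 MPa, compressive.

σ ≈ 63.3 MPa (compressive)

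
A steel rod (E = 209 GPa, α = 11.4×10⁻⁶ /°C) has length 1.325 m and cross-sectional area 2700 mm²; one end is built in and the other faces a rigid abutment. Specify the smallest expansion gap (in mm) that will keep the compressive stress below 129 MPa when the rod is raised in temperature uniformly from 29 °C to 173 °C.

g ≈ 1.36 mm

Free expansion if unrestrained: δ_free = αΔT L = 11.4×10⁻⁶ × 144 × 1325 = 2.175 mm.
A stress of 129 MPa corresponds to the wall pushing the rod back by σL/E = 129×1325/(209×10³) = 0.8178 mm.
The gap must absorb the remainder: g_min = 2.175 − 0.8178 = 1.357 mm.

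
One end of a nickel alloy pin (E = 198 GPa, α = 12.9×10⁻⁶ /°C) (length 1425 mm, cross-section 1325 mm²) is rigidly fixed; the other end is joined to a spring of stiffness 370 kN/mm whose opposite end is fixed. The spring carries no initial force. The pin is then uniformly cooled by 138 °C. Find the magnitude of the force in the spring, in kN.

Free thermal contraction: δ_free = αΔT L = 12.9×10⁻⁶ × 138 × 1425 = 2.537 mm.
With a force P in the spring, the elastic change of the pin is PL/(AE) and that of the spring is P/k; compatibility requires their sum to equal δ_free.
So P = δ_free / [L/(AE) + 1/k] = 2.537 / [ 1425/(1325×198×10³) + 1/(370×10³) ].
P = 2.537 / 8.134×10⁻⁶ = 311900 N.

P ≈ 312 kN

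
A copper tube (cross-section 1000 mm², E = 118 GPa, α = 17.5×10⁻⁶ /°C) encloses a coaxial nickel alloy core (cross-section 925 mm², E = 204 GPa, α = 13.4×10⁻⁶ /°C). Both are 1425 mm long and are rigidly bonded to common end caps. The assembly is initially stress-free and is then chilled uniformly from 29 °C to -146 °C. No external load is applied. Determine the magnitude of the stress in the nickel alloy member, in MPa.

σ ≈ 56.3 MPa (compressive)

The copper has the larger α, so on cooling it would change length more than the nickel alloy if both were free. The rigid plates force a common final length, so the copper is put into tension and the nickel alloy into compression, with equal and opposite forces P (no external load).
Equating the net (thermal + elastic) strains gives |α₁ − α₂|·ΔT = P·[1/(A₁E₁) + 1/(A₂E₂)].
|α₁ − α₂|·ΔT = 4.1×10⁻⁶ × 175 = 0.0007175.
1/(A₁E₁) + 1/(A₂E₂) = 1/(1000×118×10³) + 1/(925×204×10³) = 1.377×10⁻⁸ N⁻¹.
P = 0.0007175 / 1.377×10⁻⁸ = 52090 N = 52.09 kN.
σ_{nickel alloy} = P/A₂ = 52090/925 = 56.31 MPa, compressive.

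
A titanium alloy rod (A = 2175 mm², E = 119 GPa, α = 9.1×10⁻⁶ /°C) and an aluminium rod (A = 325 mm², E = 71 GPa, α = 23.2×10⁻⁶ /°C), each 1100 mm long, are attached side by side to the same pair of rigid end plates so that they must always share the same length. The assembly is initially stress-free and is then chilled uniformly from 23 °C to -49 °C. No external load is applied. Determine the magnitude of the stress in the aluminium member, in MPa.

Equilibrium of a rigid end plate with no external load gives equal and opposite internal forces ±P in the two members. Since α_{aluminium} > α_{titanium alloy}, cooling drives the aluminium into tension and the titanium alloy into compression.
Compatibility of the two members (thermal + elastic change equal): (α₁ − α₂)ΔT = P·[1/(A₁E₁) + 1/(A₂E₂)].
|α₁ − α₂|·ΔT = 14.1×10⁻⁶ × 72 = 0.001015.
1/(A₁E₁) + 1/(A₂E₂) = 1/(2175×119×10³) + 1/(325×71×10³) = 4.72×10⁻⁸ N⁻¹.
P = 0.001015 / 4.72×10⁻⁸ = 21510 N = 21.51 kN.
σ_{aluminium} = P/A₂ = 21510/325 = 66.18 MPa, tensile.

σ ≈ 66.2 MPa (tensile)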